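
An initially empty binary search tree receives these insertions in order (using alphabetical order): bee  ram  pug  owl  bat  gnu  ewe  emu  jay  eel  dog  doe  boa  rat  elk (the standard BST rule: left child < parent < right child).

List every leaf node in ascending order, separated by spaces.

Insert bee: tree is empty, so bee becomes the root.
Insert ram: ram > bee → go right. Place as right child of bee.
Insert pug: pug > bee → go right; pug < ram → go left. Place as left child of ram.
Insert owl: owl > bee → go right; owl < ram → go left; owl < pug → go left. Place as left child of pug.
Insert bat: bat < bee → go left. Place as left child of bee.
Insert gnu: gnu > bee → go right; gnu < ram → go left; gnu < pug → go left; gnu < owl → go left. Place as left child of owl.
Insert ewe: ewe > bee → go right; ewe < ram → go left; ewe < pug → go left; ewe < owl → go left; ewe < gnu → go left. Place as left child of gnu.
Insert emu: emu > bee → go right; emu < ram → go left; emu < pug → go left; emu < owl → go left; emu < gnu → go left; emu < ewe → go left. Place as left child of ewe.
Insert jay: jay > bee → go right; jay < ram → go left; jay < pug → go left; jay < owl → go left; jay > gnu → go right. Place as right child of gnu.
Insert eel: eel > bee → go right; eel < ram → go left; eel < pug → go left; eel < owl → go left; eel < gnu → go left; eel < ewe → go left; eel < emu → go left. Place as left child of emu.
Insert dog: dog > bee → go right; dog < ram → go left; dog < pug → go left; dog < owl → go left; dog < gnu → go left; dog < ewe → go left; dog < emu → go left; dog < eel → go left. Place as left child of eel.
Insert doe: doe > bee → go right; doe < ram → go left; doe < pug → go left; doe < owl → go left; doe < gnu → go left; doe < ewe → go left; doe < emu → go left; doe < eel → go left; doe < dog → go left. Place as left child of dog.
Insert boa: boa > bee → go right; boa < ram → go left; boa < pug → go left; boa < owl → go left; boa < gnu → go left; boa < ewe → go left; boa < emu → go left; boa < eel → go left; boa < dog → go left; boa < doe → go left. Place as left child of doe.
Insert rat: rat > bee → go right; rat > ram → go right. Place as right child of ram.
Insert elk: elk > bee → go right; elk < ram → go left; elk < pug → go left; elk < owl → go left; elk < gnu → go left; elk < ewe → go left; elk < emu → go left; elk > eel → go right. Place as right child of eel.

bat boa elk jay rat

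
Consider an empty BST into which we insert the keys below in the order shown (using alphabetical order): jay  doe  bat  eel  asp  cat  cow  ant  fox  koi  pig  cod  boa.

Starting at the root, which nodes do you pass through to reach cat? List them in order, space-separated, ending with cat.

jay doe bat cat

Resulting structure (node: left, right):
  jay: L=doe, R=koi
  doe: L=bat, R=eel
  bat: L=asp, R=cat
  eel: L=–, R=fox
  asp: L=ant, R=–
  cat: L=boa, R=cow
  cow: L=cod, R=–
  ant: L=–, R=–
  fox: L=–, R=–
  koi: L=–, R=pig
  pig: L=–, R=–
  cod: L=–, R=–
  boa: L=–, R=–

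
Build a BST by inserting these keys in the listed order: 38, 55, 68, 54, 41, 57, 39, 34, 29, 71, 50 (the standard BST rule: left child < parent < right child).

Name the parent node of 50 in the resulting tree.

41

38: root
55: right child of 38 (depth 1)
68: right child of 55 (depth 2)
54: left child of 55 (depth 2)
41: left child of 54 (depth 3)
57: left child of 68 (depth 3)
39: left child of 41 (depth 4)
34: left child of 38 (depth 1)
29: left child of 34 (depth 2)
71: right child of 68 (depth 3)
50: right child of 41 (depth 4)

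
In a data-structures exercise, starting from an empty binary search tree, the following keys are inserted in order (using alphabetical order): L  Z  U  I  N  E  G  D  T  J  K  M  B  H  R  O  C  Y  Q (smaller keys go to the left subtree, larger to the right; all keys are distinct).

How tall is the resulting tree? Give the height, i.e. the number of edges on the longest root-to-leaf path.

L: root
Z: right child of L (depth 1)
U: left child of Z (depth 2)
I: left child of L (depth 1)
N: left child of U (depth 3)
E: left child of I (depth 2)
G: right child of E (depth 3)
D: left child of E (depth 3)
T: right child of N (depth 4)
J: right child of I (depth 2)
K: right child of J (depth 3)
M: left child of N (depth 4)
B: left child of D (depth 4)
H: right child of G (depth 4)
R: left child of T (depth 5)
O: left child of R (depth 6)
C: right child of B (depth 5)
Y: right child of U (depth 3)
Q: right child of O (depth 7)

The deepest node is Q at depth 7.

7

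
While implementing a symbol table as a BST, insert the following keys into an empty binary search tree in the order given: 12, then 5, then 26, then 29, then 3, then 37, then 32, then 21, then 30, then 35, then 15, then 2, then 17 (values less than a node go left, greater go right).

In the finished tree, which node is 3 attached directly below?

12: root
5: left child of 12 (depth 1)
26: right child of 12 (depth 1)
29: right child of 26 (depth 2)
3: left child of 5 (depth 2)
37: right child of 29 (depth 3)
32: left child of 37 (depth 4)
21: left child of 26 (depth 2)
30: left child of 32 (depth 5)
35: right child of 32 (depth 5)
15: left child of 21 (depth 3)
2: left child of 3 (depth 3)
17: right child of 15 (depth 4)

5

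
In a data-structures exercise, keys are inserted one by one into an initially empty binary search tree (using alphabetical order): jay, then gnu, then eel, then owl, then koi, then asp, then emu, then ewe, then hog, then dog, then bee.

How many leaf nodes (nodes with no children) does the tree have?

4

Insert jay: tree is empty, so jay becomes the root.
Insert gnu: gnu < jay → go left. Place as left child of jay.
Insert eel: eel < jay → go left; eel < gnu → go left. Place as left child of gnu.
Insert owl: owl > jay → go right. Place as right child of jay.
Insert koi: koi > jay → go right; koi < owl → go left. Place as left child of owl.
Insert asp: asp < jay → go left; asp < gnu → go left; asp < eel → go left. Place as left child of eel.
Insert emu: emu < jay → go left; emu < gnu → go left; emu > eel → go right. Place as right child of eel.
Insert ewe: ewe < jay → go left; ewe < gnu → go left; ewe > eel → go right; ewe > emu → go right. Place as right child of emu.
Insert hog: hog < jay → go left; hog > gnu → go right. Place as right child of gnu.
Insert dog: dog < jay → go left; dog < gnu → go left; dog < eel → go left; dog > asp → go right. Place as right child of asp.
Insert bee: bee < jay → go left; bee < gnu → go left; bee < eel → go left; bee > asp → go right; bee < dog → go left. Place as left child of dog.

Leaves: bee, ewe, hog, koi — 4 in total.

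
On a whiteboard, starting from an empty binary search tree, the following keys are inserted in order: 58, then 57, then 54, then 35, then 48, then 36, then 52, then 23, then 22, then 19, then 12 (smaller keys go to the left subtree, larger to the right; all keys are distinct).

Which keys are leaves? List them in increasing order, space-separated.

58: root
57: left child of 58 (depth 1)
54: left child of 57 (depth 2)
35: left child of 54 (depth 3)
48: right child of 35 (depth 4)
36: left child of 48 (depth 5)
52: right child of 48 (depth 5)
23: left child of 35 (depth 4)
22: left child of 23 (depth 5)
19: left child of 22 (depth 6)
12: left child of 19 (depth 7)

12 36 52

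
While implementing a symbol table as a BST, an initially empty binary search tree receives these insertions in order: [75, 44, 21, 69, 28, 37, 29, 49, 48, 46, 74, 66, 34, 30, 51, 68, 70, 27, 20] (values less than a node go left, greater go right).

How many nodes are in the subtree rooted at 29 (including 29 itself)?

Resulting structure (node: left, right):
  75: L=44, R=–
  44: L=21, R=69
  21: L=20, R=28
  69: L=49, R=74
  28: L=27, R=37
  37: L=29, R=–
  29: L=–, R=34
  49: L=48, R=66
  48: L=46, R=–
  46: L=–, R=–
  74: L=70, R=–
  66: L=51, R=68
  34: L=30, R=–
  30: L=–, R=–
  51: L=–, R=–
  68: L=–, R=–
  70: L=–, R=–
  27: L=–, R=–
  20: L=–, R=–

Subtree rooted at 29 contains: 29, 34, 30 — 3 nodes.

3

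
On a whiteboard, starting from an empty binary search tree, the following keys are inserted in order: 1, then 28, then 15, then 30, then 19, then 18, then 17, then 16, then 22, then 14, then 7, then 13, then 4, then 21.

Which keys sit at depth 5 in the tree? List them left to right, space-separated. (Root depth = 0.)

4 13 17 21

1: root
28: right child of 1 (depth 1)
15: left child of 28 (depth 2)
30: right child of 28 (depth 2)
19: right child of 15 (depth 3)
18: left child of 19 (depth 4)
17: left child of 18 (depth 5)
16: left child of 17 (depth 6)
22: right child of 19 (depth 4)
14: left child of 15 (depth 3)
7: left child of 14 (depth 4)
13: right child of 7 (depth 5)
4: left child of 7 (depth 5)
21: left child of 22 (depth 5)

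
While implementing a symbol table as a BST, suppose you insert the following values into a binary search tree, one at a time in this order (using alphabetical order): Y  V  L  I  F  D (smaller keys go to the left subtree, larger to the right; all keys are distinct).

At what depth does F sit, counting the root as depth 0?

4

Y: root
V: left child of Y (depth 1)
L: left child of V (depth 2)
I: left child of L (depth 3)
F: left child of I (depth 4)
D: left child of F (depth 5)

Path to F: Y → V → L → I → F, which is 4 edges.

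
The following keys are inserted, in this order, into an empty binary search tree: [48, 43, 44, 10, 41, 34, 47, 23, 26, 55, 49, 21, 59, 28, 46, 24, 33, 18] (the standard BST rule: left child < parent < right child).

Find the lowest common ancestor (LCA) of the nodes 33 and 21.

23

48: root
43: left child of 48 (depth 1)
44: right child of 43 (depth 2)
10: left child of 43 (depth 2)
41: right child of 10 (depth 3)
34: left child of 41 (depth 4)
47: right child of 44 (depth 3)
23: left child of 34 (depth 5)
26: right child of 23 (depth 6)
55: right child of 48 (depth 1)
49: left child of 55 (depth 2)
21: left child of 23 (depth 6)
59: right child of 55 (depth 2)
28: right child of 26 (depth 7)
46: left child of 47 (depth 4)
24: left child of 26 (depth 7)
33: right child of 28 (depth 8)
18: left child of 21 (depth 7)

Path to 33: 48 → 43 → 10 → 41 → 34 → 23 → 26 → 28 → 33
Path to 21: 48 → 43 → 10 → 41 → 34 → 23 → 21
The paths share a prefix ending at 23, then split left and right.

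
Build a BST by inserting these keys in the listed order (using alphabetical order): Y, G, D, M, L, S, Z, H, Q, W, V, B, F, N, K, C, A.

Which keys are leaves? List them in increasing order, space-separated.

A C F K N V Z

Y: root
G: left child of Y (depth 1)
D: left child of G (depth 2)
M: right child of G (depth 2)
L: left child of M (depth 3)
S: right child of M (depth 3)
Z: right child of Y (depth 1)
H: left child of L (depth 4)
Q: left child of S (depth 4)
W: right child of S (depth 4)
V: left child of W (depth 5)
B: left child of D (depth 3)
F: right child of D (depth 3)
N: left child of Q (depth 5)
K: right child of H (depth 5)
C: right child of B (depth 4)
A: left child of B (depth 4)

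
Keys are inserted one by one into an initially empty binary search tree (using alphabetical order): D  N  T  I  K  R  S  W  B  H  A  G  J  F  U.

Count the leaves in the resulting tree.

D: root
N: right child of D (depth 1)
T: right child of N (depth 2)
I: left child of N (depth 2)
K: right child of I (depth 3)
R: left child of T (depth 3)
S: right child of R (depth 4)
W: right child of T (depth 3)
B: left child of D (depth 1)
H: left child of I (depth 3)
A: left child of B (depth 2)
G: left child of H (depth 4)
J: left child of K (depth 4)
F: left child of G (depth 5)
U: left child of W (depth 4)

Leaves: A, F, J, S, U — 5 in total.

5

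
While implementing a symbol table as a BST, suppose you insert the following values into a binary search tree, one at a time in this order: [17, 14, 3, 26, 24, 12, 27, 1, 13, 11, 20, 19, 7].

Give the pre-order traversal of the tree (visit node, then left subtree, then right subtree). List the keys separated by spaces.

Insert 17: tree is empty, so 17 becomes the root.
Insert 14: 14 < 17 → go left. Place as left child of 17.
Insert 3: 3 < 17 → go left; 3 < 14 → go left. Place as left child of 14.
Insert 26: 26 > 17 → go right. Place as right child of 17.
Insert 24: 24 > 17 → go right; 24 < 26 → go left. Place as left child of 26.
Insert 12: 12 < 17 → go left; 12 < 14 → go left; 12 > 3 → go right. Place as right child of 3.
Insert 27: 27 > 17 → go right; 27 > 26 → go right. Place as right child of 26.
Insert 1: 1 < 17 → go left; 1 < 14 → go left; 1 < 3 → go left. Place as left child of 3.
Insert 13: 13 < 17 → go left; 13 < 14 → go left; 13 > 3 → go right; 13 > 12 → go right. Place as right child of 12.
Insert 11: 11 < 17 → go left; 11 < 14 → go left; 11 > 3 → go right; 11 < 12 → go left. Place as left child of 12.
Insert 20: 20 > 17 → go right; 20 < 26 → go left; 20 < 24 → go left. Place as left child of 24.
Insert 19: 19 > 17 → go right; 19 < 26 → go left; 19 < 24 → go left; 19 < 20 → go left. Place as left child of 20.
Insert 7: 7 < 17 → go left; 7 < 14 → go left; 7 > 3 → go right; 7 < 12 → go left; 7 < 11 → go left. Place as left child of 11.

17 14 3 1 12 11 7 13 26 24 20 19 27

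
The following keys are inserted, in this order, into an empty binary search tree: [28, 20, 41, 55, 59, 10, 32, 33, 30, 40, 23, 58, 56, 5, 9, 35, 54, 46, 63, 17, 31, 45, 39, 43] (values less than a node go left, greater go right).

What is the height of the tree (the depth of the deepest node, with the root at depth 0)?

6

Resulting structure (node: left, right):
  28: L=20, R=41
  20: L=10, R=23
  41: L=32, R=55
  55: L=54, R=59
  59: L=58, R=63
  10: L=5, R=17
  32: L=30, R=33
  33: L=–, R=40
  30: L=–, R=31
  40: L=35, R=–
  23: L=–, R=–
  58: L=56, R=–
  56: L=–, R=–
  5: L=–, R=9
  9: L=–, R=–
  35: L=–, R=39
  54: L=46, R=–
  46: L=45, R=–
  63: L=–, R=–
  17: L=–, R=–
  31: L=–, R=–
  45: L=43, R=–
  39: L=–, R=–
  43: L=–, R=–

The deepest node is 39 at depth 6.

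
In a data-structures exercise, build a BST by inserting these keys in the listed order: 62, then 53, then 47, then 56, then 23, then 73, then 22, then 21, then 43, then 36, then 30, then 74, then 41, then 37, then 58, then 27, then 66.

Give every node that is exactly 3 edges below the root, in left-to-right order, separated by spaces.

23 58

Insert 62: tree is empty, so 62 becomes the root.
Insert 53: 53 < 62 → go left. Place as left child of 62.
Insert 47: 47 < 62 → go left; 47 < 53 → go left. Place as left child of 53.
Insert 56: 56 < 62 → go left; 56 > 53 → go right. Place as right child of 53.
Insert 23: 23 < 62 → go left; 23 < 53 → go left; 23 < 47 → go left. Place as left child of 47.
Insert 73: 73 > 62 → go right. Place as right child of 62.
Insert 22: 22 < 62 → go left; 22 < 53 → go left; 22 < 47 → go left; 22 < 23 → go left. Place as left child of 23.
Insert 21: 21 < 62 → go left; 21 < 53 → go left; 21 < 47 → go left; 21 < 23 → go left; 21 < 22 → go left. Place as left child of 22.
Insert 43: 43 < 62 → go left; 43 < 53 → go left; 43 < 47 → go left; 43 > 23 → go right. Place as right child of 23.
Insert 36: 36 < 62 → go left; 36 < 53 → go left; 36 < 47 → go left; 36 > 23 → go right; 36 < 43 → go left. Place as left child of 43.
Insert 30: 30 < 62 → go left; 30 < 53 → go left; 30 < 47 → go left; 30 > 23 → go right; 30 < 43 → go left; 30 < 36 → go left. Place as left child of 36.
Insert 74: 74 > 62 → go right; 74 > 73 → go right. Place as right child of 73.
Insert 41: 41 < 62 → go left; 41 < 53 → go left; 41 < 47 → go left; 41 > 23 → go right; 41 < 43 → go left; 41 > 36 → go right. Place as right child of 36.
Insert 37: 37 < 62 → go left; 37 < 53 → go left; 37 < 47 → go left; 37 > 23 → go right; 37 < 43 → go left; 37 > 36 → go right; 37 < 41 → go left. Place as left child of 41.
Insert 58: 58 < 62 → go left; 58 > 53 → go right; 58 > 56 → go right. Place as right child of 56.
Insert 27: 27 < 62 → go left; 27 < 53 → go left; 27 < 47 → go left; 27 > 23 → go right; 27 < 43 → go left; 27 < 36 → go left; 27 < 30 → go left. Place as left child of 30.
Insert 66: 66 > 62 → go right; 66 < 73 → go left. Place as left child of 73.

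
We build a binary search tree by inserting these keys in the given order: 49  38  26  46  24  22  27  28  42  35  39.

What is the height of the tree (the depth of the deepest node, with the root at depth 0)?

49: root
38: left child of 49 (depth 1)
26: left child of 38 (depth 2)
46: right child of 38 (depth 2)
24: left child of 26 (depth 3)
22: left child of 24 (depth 4)
27: right child of 26 (depth 3)
28: right child of 27 (depth 4)
42: left child of 46 (depth 3)
35: right child of 28 (depth 5)
39: left child of 42 (depth 4)

The deepest node is 35 at depth 5.

5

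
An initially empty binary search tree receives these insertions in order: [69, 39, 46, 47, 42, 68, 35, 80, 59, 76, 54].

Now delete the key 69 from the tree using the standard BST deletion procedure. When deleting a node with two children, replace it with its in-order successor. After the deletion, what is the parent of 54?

Insert 69: tree is empty, so 69 becomes the root.
Insert 39: 39 < 69 → go left. Place as left child of 69.
Insert 46: 46 < 69 → go left; 46 > 39 → go right. Place as right child of 39.
Insert 47: 47 < 69 → go left; 47 > 39 → go right; 47 > 46 → go right. Place as right child of 46.
Insert 42: 42 < 69 → go left; 42 > 39 → go right; 42 < 46 → go left. Place as left child of 46.
Insert 68: 68 < 69 → go left; 68 > 39 → go right; 68 > 46 → go right; 68 > 47 → go right. Place as right child of 47.
Insert 35: 35 < 69 → go left; 35 < 39 → go left. Place as left child of 39.
Insert 80: 80 > 69 → go right. Place as right child of 69.
Insert 59: 59 < 69 → go left; 59 > 39 → go right; 59 > 46 → go right; 59 > 47 → go right; 59 < 68 → go left. Place as left child of 68.
Insert 76: 76 > 69 → go right; 76 < 80 → go left. Place as left child of 80.
Insert 54: 54 < 69 → go left; 54 > 39 → go right; 54 > 46 → go right; 54 > 47 → go right; 54 < 68 → go left; 54 < 59 → go left. Place as left child of 59.

Delete 69 (two children — replace with in-order successor).
After deletion, 54's parent is 59.

59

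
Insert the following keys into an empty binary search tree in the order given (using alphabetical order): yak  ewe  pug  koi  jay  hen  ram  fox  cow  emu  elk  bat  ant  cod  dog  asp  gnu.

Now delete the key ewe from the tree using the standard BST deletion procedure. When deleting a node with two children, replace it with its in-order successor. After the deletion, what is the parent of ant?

bat

Insert yak: tree is empty, so yak becomes the root.
Insert ewe: ewe < yak → go left. Place as left child of yak.
Insert pug: pug < yak → go left; pug > ewe → go right. Place as right child of ewe.
Insert koi: koi < yak → go left; koi > ewe → go right; koi < pug → go left. Place as left child of pug.
Insert jay: jay < yak → go left; jay > ewe → go right; jay < pug → go left; jay < koi → go left. Place as left child of koi.
Insert hen: hen < yak → go left; hen > ewe → go right; hen < pug → go left; hen < koi → go left; hen < jay → go left. Place as left child of jay.
Insert ram: ram < yak → go left; ram > ewe → go right; ram > pug → go right. Place as right child of pug.
Insert fox: fox < yak → go left; fox > ewe → go right; fox < pug → go left; fox < koi → go left; fox < jay → go left; fox < hen → go left. Place as left child of hen.
Insert cow: cow < yak → go left; cow < ewe → go left. Place as left child of ewe.
Insert emu: emu < yak → go left; emu < ewe → go left; emu > cow → go right. Place as right child of cow.
Insert elk: elk < yak → go left; elk < ewe → go left; elk > cow → go right; elk < emu → go left. Place as left child of emu.
Insert bat: bat < yak → go left; bat < ewe → go left; bat < cow → go left. Place as left child of cow.
Insert ant: ant < yak → go left; ant < ewe → go left; ant < cow → go left; ant < bat → go left. Place as left child of bat.
Insert cod: cod < yak → go left; cod < ewe → go left; cod < cow → go left; cod > bat → go right. Place as right child of bat.
Insert dog: dog < yak → go left; dog < ewe → go left; dog > cow → go right; dog < emu → go left; dog < elk → go left. Place as left child of elk.
Insert asp: asp < yak → go left; asp < ewe → go left; asp < cow → go left; asp < bat → go left; asp > ant → go right. Place as right child of ant.
Insert gnu: gnu < yak → go left; gnu > ewe → go right; gnu < pug → go left; gnu < koi → go left; gnu < jay → go left; gnu < hen → go left; gnu > fox → go right. Place as right child of fox.

Delete ewe (two children — replace with in-order successor).
After deletion, ant's parent is bat.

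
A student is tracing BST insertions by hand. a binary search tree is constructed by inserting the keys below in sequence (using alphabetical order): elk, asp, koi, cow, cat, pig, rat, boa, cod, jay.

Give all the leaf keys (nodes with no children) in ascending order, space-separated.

elk: root
asp: left child of elk (depth 1)
koi: right child of elk (depth 1)
cow: right child of asp (depth 2)
cat: left child of cow (depth 3)
pig: right child of koi (depth 2)
rat: right child of pig (depth 3)
boa: left child of cat (depth 4)
cod: right child of cat (depth 4)
jay: left child of koi (depth 2)

boa cod jay rat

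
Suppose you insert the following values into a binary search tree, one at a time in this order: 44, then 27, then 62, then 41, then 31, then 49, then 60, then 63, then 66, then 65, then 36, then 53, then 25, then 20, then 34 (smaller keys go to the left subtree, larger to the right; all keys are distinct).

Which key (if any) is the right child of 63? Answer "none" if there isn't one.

Resulting structure (node: left, right):
  44: L=27, R=62
  27: L=25, R=41
  62: L=49, R=63
  41: L=31, R=–
  31: L=–, R=36
  49: L=–, R=60
  60: L=53, R=–
  63: L=–, R=66
  66: L=65, R=–
  65: L=–, R=–
  36: L=34, R=–
  53: L=–, R=–
  25: L=20, R=–
  20: L=–, R=–
  34: L=–, R=–

66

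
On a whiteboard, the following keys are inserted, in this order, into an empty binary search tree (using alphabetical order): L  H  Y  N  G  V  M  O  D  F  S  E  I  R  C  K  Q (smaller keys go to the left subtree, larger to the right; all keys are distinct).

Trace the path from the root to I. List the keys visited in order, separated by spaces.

L H I

Resulting structure (node: left, right):
  L: L=H, R=Y
  H: L=G, R=I
  Y: L=N, R=–
  N: L=M, R=V
  G: L=D, R=–
  V: L=O, R=–
  M: L=–, R=–
  O: L=–, R=S
  D: L=C, R=F
  F: L=E, R=–
  S: L=R, R=–
  E: L=–, R=–
  I: L=–, R=K
  R: L=Q, R=–
  C: L=–, R=–
  K: L=–, R=–
  Q: L=–, R=–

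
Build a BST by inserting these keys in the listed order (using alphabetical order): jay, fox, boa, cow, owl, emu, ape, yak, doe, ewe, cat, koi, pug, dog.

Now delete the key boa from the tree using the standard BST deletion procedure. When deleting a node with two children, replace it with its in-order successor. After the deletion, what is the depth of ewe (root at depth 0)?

5

jay: root
fox: left child of jay (depth 1)
boa: left child of fox (depth 2)
cow: right child of boa (depth 3)
owl: right child of jay (depth 1)
emu: right child of cow (depth 4)
ape: left child of boa (depth 3)
yak: right child of owl (depth 2)
doe: left child of emu (depth 5)
ewe: right child of emu (depth 5)
cat: left child of cow (depth 4)
koi: left child of owl (depth 2)
pug: left child of yak (depth 3)
dog: right child of doe (depth 6)

Delete boa (two children — replace with in-order successor).
After deletion, path to ewe: jay → fox → cat → cow → emu → ewe.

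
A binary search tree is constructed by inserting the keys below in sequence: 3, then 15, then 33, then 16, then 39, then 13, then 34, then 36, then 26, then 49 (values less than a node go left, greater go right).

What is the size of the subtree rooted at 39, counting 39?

3: root
15: right child of 3 (depth 1)
33: right child of 15 (depth 2)
16: left child of 33 (depth 3)
39: right child of 33 (depth 3)
13: left child of 15 (depth 2)
34: left child of 39 (depth 4)
36: right child of 34 (depth 5)
26: right child of 16 (depth 4)
49: right child of 39 (depth 4)

Subtree rooted at 39 contains: 39, 34, 36, 49 — 4 nodes.

4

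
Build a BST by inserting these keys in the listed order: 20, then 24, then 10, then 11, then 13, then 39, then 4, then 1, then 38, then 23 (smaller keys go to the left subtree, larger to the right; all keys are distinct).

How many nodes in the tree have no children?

Insert 20: tree is empty, so 20 becomes the root.
Insert 24: 24 > 20 → go right. Place as right child of 20.
Insert 10: 10 < 20 → go left. Place as left child of 20.
Insert 11: 11 < 20 → go left; 11 > 10 → go right. Place as right child of 10.
Insert 13: 13 < 20 → go left; 13 > 10 → go right; 13 > 11 → go right. Place as right child of 11.
Insert 39: 39 > 20 → go right; 39 > 24 → go right. Place as right child of 24.
Insert 4: 4 < 20 → go left; 4 < 10 → go left. Place as left child of 10.
Insert 1: 1 < 20 → go left; 1 < 10 → go left; 1 < 4 → go left. Place as left child of 4.
Insert 38: 38 > 20 → go right; 38 > 24 → go right; 38 < 39 → go left. Place as left child of 39.
Insert 23: 23 > 20 → go right; 23 < 24 → go left. Place as left child of 24.

Leaves: 1, 13, 23, 38 — 4 in total.

4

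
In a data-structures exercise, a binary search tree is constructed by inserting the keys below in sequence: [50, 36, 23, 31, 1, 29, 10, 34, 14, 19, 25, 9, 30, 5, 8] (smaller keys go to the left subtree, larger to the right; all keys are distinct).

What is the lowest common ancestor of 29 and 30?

29

Resulting structure (node: left, right):
  50: L=36, R=–
  36: L=23, R=–
  23: L=1, R=31
  31: L=29, R=34
  1: L=–, R=10
  29: L=25, R=30
  10: L=9, R=14
  34: L=–, R=–
  14: L=–, R=19
  19: L=–, R=–
  25: L=–, R=–
  9: L=5, R=–
  30: L=–, R=–
  5: L=–, R=8
  8: L=–, R=–

Path to 29: 50 → 36 → 23 → 31 → 29
Path to 30: 50 → 36 → 23 → 31 → 29 → 30
29 lies on both paths and is an ancestor of the other node.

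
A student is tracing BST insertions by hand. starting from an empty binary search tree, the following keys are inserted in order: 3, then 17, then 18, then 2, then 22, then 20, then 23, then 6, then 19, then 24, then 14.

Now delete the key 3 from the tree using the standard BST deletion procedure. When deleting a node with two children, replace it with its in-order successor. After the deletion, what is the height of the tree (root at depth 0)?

5

Insert 3: tree is empty, so 3 becomes the root.
Insert 17: 17 > 3 → go right. Place as right child of 3.
Insert 18: 18 > 3 → go right; 18 > 17 → go right. Place as right child of 17.
Insert 2: 2 < 3 → go left. Place as left child of 3.
Insert 22: 22 > 3 → go right; 22 > 17 → go right; 22 > 18 → go right. Place as right child of 18.
Insert 20: 20 > 3 → go right; 20 > 17 → go right; 20 > 18 → go right; 20 < 22 → go left. Place as left child of 22.
Insert 23: 23 > 3 → go right; 23 > 17 → go right; 23 > 18 → go right; 23 > 22 → go right. Place as right child of 22.
Insert 6: 6 > 3 → go right; 6 < 17 → go left. Place as left child of 17.
Insert 19: 19 > 3 → go right; 19 > 17 → go right; 19 > 18 → go right; 19 < 22 → go left; 19 < 20 → go left. Place as left child of 20.
Insert 24: 24 > 3 → go right; 24 > 17 → go right; 24 > 18 → go right; 24 > 22 → go right; 24 > 23 → go right. Place as right child of 23.
Insert 14: 14 > 3 → go right; 14 < 17 → go left; 14 > 6 → go right. Place as right child of 6.

Delete 3 (two children — replace with in-order successor).
After deletion, deepest node is 19 at depth 5.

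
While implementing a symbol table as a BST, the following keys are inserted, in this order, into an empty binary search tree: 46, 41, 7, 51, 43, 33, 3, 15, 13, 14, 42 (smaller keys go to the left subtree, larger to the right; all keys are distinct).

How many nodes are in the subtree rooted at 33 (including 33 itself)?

Resulting structure (node: left, right):
  46: L=41, R=51
  41: L=7, R=43
  7: L=3, R=33
  51: L=–, R=–
  43: L=42, R=–
  33: L=15, R=–
  3: L=–, R=–
  15: L=13, R=–
  13: L=–, R=14
  14: L=–, R=–
  42: L=–, R=–

Subtree rooted at 33 contains: 33, 15, 13, 14 — 4 nodes.

4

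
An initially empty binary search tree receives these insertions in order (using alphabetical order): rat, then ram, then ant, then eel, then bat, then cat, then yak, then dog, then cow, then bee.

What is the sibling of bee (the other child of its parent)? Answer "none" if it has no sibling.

Insert rat: tree is empty, so rat becomes the root.
Insert ram: ram < rat → go left. Place as left child of rat.
Insert ant: ant < rat → go left; ant < ram → go left. Place as left child of ram.
Insert eel: eel < rat → go left; eel < ram → go left; eel > ant → go right. Place as right child of ant.
Insert bat: bat < rat → go left; bat < ram → go left; bat > ant → go right; bat < eel → go left. Place as left child of eel.
Insert cat: cat < rat → go left; cat < ram → go left; cat > ant → go right; cat < eel → go left; cat > bat → go right. Place as right child of bat.
Insert yak: yak > rat → go right. Place as right child of rat.
Insert dog: dog < rat → go left; dog < ram → go left; dog > ant → go right; dog < eel → go left; dog > bat → go right; dog > cat → go right. Place as right child of cat.
Insert cow: cow < rat → go left; cow < ram → go left; cow > ant → go right; cow < eel → go left; cow > bat → go right; cow > cat → go right; cow < dog → go left. Place as left child of dog.
Insert bee: bee < rat → go left; bee < ram → go left; bee > ant → go right; bee < eel → go left; bee > bat → go right; bee < cat → go left. Place as left child of cat.

bee's parent is cat; the other child of cat is dog.

dog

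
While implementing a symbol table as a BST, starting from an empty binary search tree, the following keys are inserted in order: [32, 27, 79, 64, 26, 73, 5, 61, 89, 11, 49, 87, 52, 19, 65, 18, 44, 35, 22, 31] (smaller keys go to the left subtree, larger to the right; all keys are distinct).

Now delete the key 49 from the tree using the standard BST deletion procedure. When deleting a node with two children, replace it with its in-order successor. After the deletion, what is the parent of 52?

Insert 32: tree is empty, so 32 becomes the root.
Insert 27: 27 < 32 → go left. Place as left child of 32.
Insert 79: 79 > 32 → go right. Place as right child of 32.
Insert 64: 64 > 32 → go right; 64 < 79 → go left. Place as left child of 79.
Insert 26: 26 < 32 → go left; 26 < 27 → go left. Place as left child of 27.
Insert 73: 73 > 32 → go right; 73 < 79 → go left; 73 > 64 → go right. Place as right child of 64.
Insert 5: 5 < 32 → go left; 5 < 27 → go left; 5 < 26 → go left. Place as left child of 26.
Insert 61: 61 > 32 → go right; 61 < 79 → go left; 61 < 64 → go left. Place as left child of 64.
Insert 89: 89 > 32 → go right; 89 > 79 → go right. Place as right child of 79.
Insert 11: 11 < 32 → go left; 11 < 27 → go left; 11 < 26 → go left; 11 > 5 → go right. Place as right child of 5.
Insert 49: 49 > 32 → go right; 49 < 79 → go left; 49 < 64 → go left; 49 < 61 → go left. Place as left child of 61.
Insert 87: 87 > 32 → go right; 87 > 79 → go right; 87 < 89 → go left. Place as left child of 89.
Insert 52: 52 > 32 → go right; 52 < 79 → go left; 52 < 64 → go left; 52 < 61 → go left; 52 > 49 → go right. Place as right child of 49.
Insert 19: 19 < 32 → go left; 19 < 27 → go left; 19 < 26 → go left; 19 > 5 → go right; 19 > 11 → go right. Place as right child of 11.
Insert 65: 65 > 32 → go right; 65 < 79 → go left; 65 > 64 → go right; 65 < 73 → go left. Place as left child of 73.
Insert 18: 18 < 32 → go left; 18 < 27 → go left; 18 < 26 → go left; 18 > 5 → go right; 18 > 11 → go right; 18 < 19 → go left. Place as left child of 19.
Insert 44: 44 > 32 → go right; 44 < 79 → go left; 44 < 64 → go left; 44 < 61 → go left; 44 < 49 → go left. Place as left child of 49.
Insert 35: 35 > 32 → go right; 35 < 79 → go left; 35 < 64 → go left; 35 < 61 → go left; 35 < 49 → go left; 35 < 44 → go left. Place as left child of 44.
Insert 22: 22 < 32 → go left; 22 < 27 → go left; 22 < 26 → go left; 22 > 5 → go right; 22 > 11 → go right; 22 > 19 → go right. Place as right child of 19.
Insert 31: 31 < 32 → go left; 31 > 27 → go right. Place as right child of 27.

Delete 49 (two children — replace with in-order successor).
After deletion, 52's parent is 61.

61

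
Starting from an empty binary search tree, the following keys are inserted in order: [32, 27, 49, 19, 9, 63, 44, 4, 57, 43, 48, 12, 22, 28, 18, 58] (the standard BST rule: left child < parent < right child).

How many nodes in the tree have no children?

Resulting structure (node: left, right):
  32: L=27, R=49
  27: L=19, R=28
  49: L=44, R=63
  19: L=9, R=22
  9: L=4, R=12
  63: L=57, R=–
  44: L=43, R=48
  4: L=–, R=–
  57: L=–, R=58
  43: L=–, R=–
  48: L=–, R=–
  12: L=–, R=18
  22: L=–, R=–
  28: L=–, R=–
  18: L=–, R=–
  58: L=–, R=–

Leaves: 4, 18, 22, 28, 43, 48, 58 — 7 in total.

7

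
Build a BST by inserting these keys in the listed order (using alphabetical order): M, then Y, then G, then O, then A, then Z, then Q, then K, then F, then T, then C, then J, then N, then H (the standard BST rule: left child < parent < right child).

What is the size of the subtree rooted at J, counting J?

Resulting structure (node: left, right):
  M: L=G, R=Y
  Y: L=O, R=Z
  G: L=A, R=K
  O: L=N, R=Q
  A: L=–, R=F
  Z: L=–, R=–
  Q: L=–, R=T
  K: L=J, R=–
  F: L=C, R=–
  T: L=–, R=–
  C: L=–, R=–
  J: L=H, R=–
  N: L=–, R=–
  H: L=–, R=–

Subtree rooted at J contains: J, H — 2 nodes.

2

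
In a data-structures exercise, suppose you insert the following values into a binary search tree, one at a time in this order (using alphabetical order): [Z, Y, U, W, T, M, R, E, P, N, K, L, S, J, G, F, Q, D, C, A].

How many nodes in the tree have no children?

Z: root
Y: left child of Z (depth 1)
U: left child of Y (depth 2)
W: right child of U (depth 3)
T: left child of U (depth 3)
M: left child of T (depth 4)
R: right child of M (depth 5)
E: left child of M (depth 5)
P: left child of R (depth 6)
N: left child of P (depth 7)
K: right child of E (depth 6)
L: right child of K (depth 7)
S: right child of R (depth 6)
J: left child of K (depth 7)
G: left child of J (depth 8)
F: left child of G (depth 9)
Q: right child of P (depth 7)
D: left child of E (depth 6)
C: left child of D (depth 7)
A: left child of C (depth 8)

Leaves: A, F, L, N, Q, S, W — 7 in total.

7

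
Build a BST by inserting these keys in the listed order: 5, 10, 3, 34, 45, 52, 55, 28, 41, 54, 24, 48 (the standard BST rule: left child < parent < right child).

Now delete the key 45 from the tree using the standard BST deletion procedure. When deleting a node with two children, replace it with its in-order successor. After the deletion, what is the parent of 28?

Resulting structure (node: left, right):
  5: L=3, R=10
  10: L=–, R=34
  3: L=–, R=–
  34: L=28, R=45
  45: L=41, R=52
  52: L=48, R=55
  55: L=54, R=–
  28: L=24, R=–
  41: L=–, R=–
  54: L=–, R=–
  24: L=–, R=–
  48: L=–, R=–

Delete 45 (two children — replace with in-order successor).
After deletion, 28's parent is 34.

34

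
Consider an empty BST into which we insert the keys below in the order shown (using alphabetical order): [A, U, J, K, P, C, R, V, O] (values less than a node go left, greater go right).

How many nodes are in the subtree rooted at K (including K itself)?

Insert A: tree is empty, so A becomes the root.
Insert U: U > A → go right. Place as right child of A.
Insert J: J > A → go right; J < U → go left. Place as left child of U.
Insert K: K > A → go right; K < U → go left; K > J → go right. Place as right child of J.
Insert P: P > A → go right; P < U → go left; P > J → go right; P > K → go right. Place as right child of K.
Insert C: C > A → go right; C < U → go left; C < J → go left. Place as left child of J.
Insert R: R > A → go right; R < U → go left; R > J → go right; R > K → go right; R > P → go right. Place as right child of P.
Insert V: V > A → go right; V > U → go right. Place as right child of U.
Insert O: O > A → go right; O < U → go left; O > J → go right; O > K → go right; O < P → go left. Place as left child of P.

Subtree rooted at K contains: K, P, O, R — 4 nodes.

4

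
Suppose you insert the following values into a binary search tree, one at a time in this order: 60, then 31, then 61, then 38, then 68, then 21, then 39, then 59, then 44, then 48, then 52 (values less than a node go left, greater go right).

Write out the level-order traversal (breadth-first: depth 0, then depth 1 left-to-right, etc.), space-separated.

60 31 61 21 38 68 39 59 44 48 52

Resulting structure (node: left, right):
  60: L=31, R=61
  31: L=21, R=38
  61: L=–, R=68
  38: L=–, R=39
  68: L=–, R=–
  21: L=–, R=–
  39: L=–, R=59
  59: L=44, R=–
  44: L=–, R=48
  48: L=–, R=52
  52: L=–, R=–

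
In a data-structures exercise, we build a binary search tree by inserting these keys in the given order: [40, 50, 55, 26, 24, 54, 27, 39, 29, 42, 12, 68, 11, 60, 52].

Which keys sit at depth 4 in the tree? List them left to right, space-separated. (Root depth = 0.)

40: root
50: right child of 40 (depth 1)
55: right child of 50 (depth 2)
26: left child of 40 (depth 1)
24: left child of 26 (depth 2)
54: left child of 55 (depth 3)
27: right child of 26 (depth 2)
39: right child of 27 (depth 3)
29: left child of 39 (depth 4)
42: left child of 50 (depth 2)
12: left child of 24 (depth 3)
68: right child of 55 (depth 3)
11: left child of 12 (depth 4)
60: left child of 68 (depth 4)
52: left child of 54 (depth 4)

11 29 52 60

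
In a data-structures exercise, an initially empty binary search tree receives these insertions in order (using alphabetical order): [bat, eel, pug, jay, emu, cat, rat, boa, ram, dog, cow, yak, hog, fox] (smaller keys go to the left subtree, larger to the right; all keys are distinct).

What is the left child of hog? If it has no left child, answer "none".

fox

bat: root
eel: right child of bat (depth 1)
pug: right child of eel (depth 2)
jay: left child of pug (depth 3)
emu: left child of jay (depth 4)
cat: left child of eel (depth 2)
rat: right child of pug (depth 3)
boa: left child of cat (depth 3)
ram: left child of rat (depth 4)
dog: right child of cat (depth 3)
cow: left child of dog (depth 4)
yak: right child of rat (depth 4)
hog: right child of emu (depth 5)
fox: left child of hog (depth 6)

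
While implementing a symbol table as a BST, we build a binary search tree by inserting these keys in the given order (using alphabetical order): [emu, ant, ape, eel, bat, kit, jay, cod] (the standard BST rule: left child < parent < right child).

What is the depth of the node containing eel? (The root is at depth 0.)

3

emu: root
ant: left child of emu (depth 1)
ape: right child of ant (depth 2)
eel: right child of ape (depth 3)
bat: left child of eel (depth 4)
kit: right child of emu (depth 1)
jay: left child of kit (depth 2)
cod: right child of bat (depth 5)

Path to eel: emu → ant → ape → eel, which is 3 edges.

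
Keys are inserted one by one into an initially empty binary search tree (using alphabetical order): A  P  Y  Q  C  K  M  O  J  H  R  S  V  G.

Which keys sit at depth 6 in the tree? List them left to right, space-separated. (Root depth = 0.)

Resulting structure (node: left, right):
  A: L=–, R=P
  P: L=C, R=Y
  Y: L=Q, R=–
  Q: L=–, R=R
  C: L=–, R=K
  K: L=J, R=M
  M: L=–, R=O
  O: L=–, R=–
  J: L=H, R=–
  H: L=G, R=–
  R: L=–, R=S
  S: L=–, R=V
  V: L=–, R=–
  G: L=–, R=–

G V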